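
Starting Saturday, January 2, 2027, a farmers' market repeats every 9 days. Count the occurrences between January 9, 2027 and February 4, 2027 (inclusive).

3

Occurrences land 9·i days after January 2, 2027 for i = 0, 1, 2, …
January 9, 2027 is 7 days after the start; 7 ÷ 9 = 0 remainder 7; since the remainder is 7, round up to i = 1. First occurrence in the window: #2 on January 11, 2027 (1×9 = 9 days in).
February 4, 2027 is 33 days after the start; 33 ÷ 9 = 3 remainder 6. Last occurrence in the window: #4 on January 29, 2027.
Occurrences #2 through #4: 3 in total.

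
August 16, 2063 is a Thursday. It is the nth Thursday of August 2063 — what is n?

3rd

Day 16 falls in week ⌈16/7⌉ of the month.
Days 1–7 hold the 1st Thursday, 8–14 the 2nd, 15–21 the 3rd, 22–28 the 4th, 29–31 the 5th.
16 is in the range for the 3rd.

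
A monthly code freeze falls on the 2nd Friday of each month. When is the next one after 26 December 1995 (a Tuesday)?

12 January 1996

December 1995 starts on a Friday; its first Friday is the 1st, so the 2nd Friday is the 8th — 8 December 1995.
That is not after 26 December 1995, so look at January 1996.
January 1996 starts on a Monday; its first Friday is the 5th, so the 2nd Friday is the 12th — 12 January 1996.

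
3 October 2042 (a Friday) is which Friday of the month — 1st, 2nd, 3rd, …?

Day 3 falls in week ⌈3/7⌉ of the month.
Days 1–7 hold the 1st Friday, 8–14 the 2nd, 15–21 the 3rd, 22–28 the 4th, 29–31 the 5th.
3 is in the range for the 1st.

1st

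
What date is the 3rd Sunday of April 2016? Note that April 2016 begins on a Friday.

17 April 2016

April 2016 begins on a Friday, so the first Sunday is April 3 (2 days later).
The 3rd Sunday is 2 weeks later: 3 + 14 = 17.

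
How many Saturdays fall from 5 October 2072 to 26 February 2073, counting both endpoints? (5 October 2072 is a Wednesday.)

21

5 October 2072 is a Wednesday; the first Saturday on or after it is 8 October 2072 (3 days later).
From 8 October 2072 to 26 February 2073: 23 + 30 + 31 + 31 + 26 = 141 days (rest of October, November, December, January, February).
141 ÷ 7 = 20 full weeks with remainder 1, so 20 more Saturdays after the first → 21.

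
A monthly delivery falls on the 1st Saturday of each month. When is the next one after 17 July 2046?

July 2046 starts on a Sunday, so its 1st Saturday is 7 July 2046 (6 days in).
That is not after 17 July 2046, so look at August 2046.
August 2046 starts on a Wednesday, so its 1st Saturday is 4 August 2046 (3 days in).

4 August 2046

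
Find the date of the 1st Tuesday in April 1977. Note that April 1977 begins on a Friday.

April 1977 begins on a Friday, so the first Tuesday is April 5 (4 days later).

5 April 1977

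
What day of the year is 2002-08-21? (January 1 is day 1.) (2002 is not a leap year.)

Days in months before August: 31 + 28 + 31 + 30 + 31 + 30 + 31 = 212.
Plus 21 days into August → day 233.

233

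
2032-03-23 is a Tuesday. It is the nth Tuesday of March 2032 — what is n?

4th

Day 23 falls in week ⌈23/7⌉ of the month.
Days 1–7 hold the 1st Tuesday, 8–14 the 2nd, 15–21 the 3rd, 22–28 the 4th, 29–31 the 5th.
23 is in the range for the 4th.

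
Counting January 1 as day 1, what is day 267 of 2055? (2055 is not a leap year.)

January has 31 days (267 − 31 = 236 remain).
February has 28 days (236 − 28 = 208 remain).
March has 31 days (208 − 31 = 177 remain).
April has 30 days (177 − 30 = 147 remain).
May has 31 days (147 − 31 = 116 remain).
June has 30 days (116 − 30 = 86 remain).
July has 31 days (86 − 31 = 55 remain).
August has 31 days (55 − 31 = 24 remain).
24 into September → September 24.

2055-09-24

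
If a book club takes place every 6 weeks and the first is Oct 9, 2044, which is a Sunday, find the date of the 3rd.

The 3rd occurrence is 2 intervals after the first: 2 × 42 = 84 days after Oct 9, 2044.
Oct has 31 days — 22 days to the end of Oct leaves 62.
Nov has 30 days (32 left).
Dec has 31 days (1 left).
1 day into Jan → Jan 1, 2045.

Jan 1, 2045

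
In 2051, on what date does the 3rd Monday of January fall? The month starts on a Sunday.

16 January 2051

January 2051 begins on a Sunday, so the first Monday is January 2 (1 day later).
The 3rd Monday is 2 weeks later: 2 + 14 = 16.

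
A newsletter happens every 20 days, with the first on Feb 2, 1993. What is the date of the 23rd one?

Apr 18, 1994

The 23rd occurrence is 22 intervals after the first: 22 × 20 = 440 days after Feb 2, 1993.
Feb has 28 days — 26 days to the end of Feb leaves 414.
From end of Feb to end of 1993 is 306 days (108 left).
Jan has 31 days (77 left).
Feb has 28 days (49 left).
Mar has 31 days (18 left).
18 days into Apr → Apr 18, 1994.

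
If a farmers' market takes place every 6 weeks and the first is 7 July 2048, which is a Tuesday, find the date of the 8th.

The 8th occurrence is 7 intervals after the first: 7 × 42 = 294 days after 7 July 2048.
July has 31 days — 24 days to the end of July leaves 270.
August has 31 days (239 left).
September has 30 days (209 left).
October has 31 days (178 left).
November has 30 days (148 left).
December has 31 days (117 left).
January has 31 days (86 left).
February has 28 days (58 left).
March has 31 days (27 left).
27 days into April → 27 April 2049.

27 April 2049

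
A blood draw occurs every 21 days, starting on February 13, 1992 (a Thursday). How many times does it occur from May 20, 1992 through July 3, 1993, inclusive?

20

Occurrences land 21·i days after February 13, 1992 for i = 0, 1, 2, …
May 20, 1992 is 97 days after the start; 97 ÷ 21 = 4 remainder 13; since the remainder is 13, round up to i = 5. First occurrence in the window: #6 on May 28, 1992 (5×21 = 105 days in).
July 3, 1993 is 506 days after the start; 506 ÷ 21 = 24 remainder 2. Last occurrence in the window: #25 on July 1, 1993.
Occurrences #6 through #25: 20 in total.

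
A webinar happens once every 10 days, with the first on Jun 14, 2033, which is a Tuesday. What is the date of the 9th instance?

Sep 2, 2033

The 9th occurrence is 8 intervals after the first: 8 × 10 = 80 days after Jun 14, 2033.
Jun has 30 days — 16 days to the end of Jun leaves 64.
Jul has 31 days (33 left).
Aug has 31 days (2 left).
2 days into Sep → Sep 2, 2033.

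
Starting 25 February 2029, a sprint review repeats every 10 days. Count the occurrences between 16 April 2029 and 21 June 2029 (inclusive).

Occurrences land 10·i days after 25 February 2029 for i = 0, 1, 2, …
16 April 2029 is 50 days after the start; 50 ÷ 10 = 5 remainder 0. First occurrence in the window: #6 on 16 April 2029 (5×10 = 50 days in).
21 June 2029 is 116 days after the start; 116 ÷ 10 = 11 remainder 6. Last occurrence in the window: #12 on 15 June 2029.
Occurrences #6 through #12: 7 in total.

7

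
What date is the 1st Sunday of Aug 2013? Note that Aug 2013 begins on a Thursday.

Aug 2013 begins on a Thursday, so the first Sunday is Aug 4 (3 days later).

Aug 4, 2013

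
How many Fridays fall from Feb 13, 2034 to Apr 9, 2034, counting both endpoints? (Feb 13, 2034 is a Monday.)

8

Feb 13, 2034 is a Monday; the first Friday on or after it is Feb 17, 2034 (4 days later).
From Feb 17, 2034 to Apr 9, 2034: 11 + 31 + 9 = 51 days (rest of Feb, Mar, Apr).
51 ÷ 7 = 7 full weeks with remainder 2, so 7 more Fridays after the first → 8.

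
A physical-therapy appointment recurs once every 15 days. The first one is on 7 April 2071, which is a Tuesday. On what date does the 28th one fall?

The 28th occurrence is 27 intervals after the first: 27 × 15 = 405 days after 7 April 2071.
April has 30 days — 23 days to the end of April leaves 382.
May has 31 days (351 left).
June has 30 days (321 left).
July has 31 days (290 left).
August has 31 days (259 left).
September has 30 days (229 left).
October has 31 days (198 left).
November has 30 days (168 left).
December has 31 days (137 left).
January has 31 days (106 left).
February has 29 days (77 left).
March has 31 days (46 left).
April has 30 days (16 left).
16 days into May → 16 May 2072.

16 May 2072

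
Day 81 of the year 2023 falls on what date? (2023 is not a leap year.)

2023-03-22

January has 31 days (81 − 31 = 50 remain).
February has 28 days (50 − 28 = 22 remain).
22 into March → March 22.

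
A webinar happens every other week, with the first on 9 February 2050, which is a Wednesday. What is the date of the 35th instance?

31 May 2051

The 35th occurrence is 34 intervals after the first: 34 × 14 = 476 days after 9 February 2050.
February has 28 days — 19 days to the end of February leaves 457.
From end of February to end of 2050 is 306 days (151 left).
January has 31 days (120 left).
February has 28 days (92 left).
March has 31 days (61 left).
April has 30 days (31 left).
31 days into May → 31 May 2051.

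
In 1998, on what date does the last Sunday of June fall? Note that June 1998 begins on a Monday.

28 June 1998

June 1998 begins on a Monday, so the first Sunday is June 7 (6 days later).
June 1998 has 30 days. Adding weeks: 7, 14, 21, 28 — the last one ≤ 30 is the 28th.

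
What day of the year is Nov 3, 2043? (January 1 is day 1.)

307

Days in months before Nov: 31 + 28 + 31 + 30 + 31 + 30 + 31 + 31 + 30 + 31 = 304.
Plus 3 days into Nov → day 307.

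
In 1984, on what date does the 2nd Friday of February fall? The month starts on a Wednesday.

1984-02-10

February 1984 begins on a Wednesday, so the first Friday is February 3 (2 days later).
The 2nd Friday is 1 weeks later: 3 + 7 = 10.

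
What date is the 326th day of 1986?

1986-11-22

January has 31 days (326 − 31 = 295 remain).
February has 28 days (295 − 28 = 267 remain).
March has 31 days (267 − 31 = 236 remain).
April has 30 days (236 − 30 = 206 remain).
May has 31 days (206 − 31 = 175 remain).
June has 30 days (175 − 30 = 145 remain).
July has 31 days (145 − 31 = 114 remain).
August has 31 days (114 − 31 = 83 remain).
September has 30 days (83 − 30 = 53 remain).
October has 31 days (53 − 31 = 22 remain).
22 into November → November 22.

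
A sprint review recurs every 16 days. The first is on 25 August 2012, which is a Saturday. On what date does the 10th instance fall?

The 10th occurrence is 9 intervals after the first: 9 × 16 = 144 days after 25 August 2012.
August has 31 days — 6 days to the end of August leaves 138.
September has 30 days (108 left).
October has 31 days (77 left).
November has 30 days (47 left).
December has 31 days (16 left).
16 days into January → 16 January 2013.

16 January 2013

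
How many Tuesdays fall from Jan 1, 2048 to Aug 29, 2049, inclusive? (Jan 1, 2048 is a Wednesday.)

Jan 1, 2048 is a Wednesday; the first Tuesday on or after it is Jan 7, 2048 (6 days later).
From Jan 7, 2048 to Aug 29, 2049: 359 + 241 = 600 days (rest of 2048, to Aug 29, 2049 in 2049).
600 ÷ 7 = 85 full weeks with remainder 5, so 85 more Tuesdays after the first → 86.

86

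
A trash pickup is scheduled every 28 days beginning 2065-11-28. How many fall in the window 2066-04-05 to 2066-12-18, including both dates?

9

Occurrences land 28·i days after 2065-11-28 for i = 0, 1, 2, …
2066-04-05 is 128 days after the start; 128 ÷ 28 = 4 remainder 16; since the remainder is 16, round up to i = 5. First occurrence in the window: #6 on 2066-04-17 (5×28 = 140 days in).
2066-12-18 is 385 days after the start; 385 ÷ 28 = 13 remainder 21. Last occurrence in the window: #14 on 2066-11-27.
Occurrences #6 through #14: 9 in total.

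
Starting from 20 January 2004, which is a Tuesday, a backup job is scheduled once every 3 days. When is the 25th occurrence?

The 25th occurrence is 24 intervals after the first: 24 × 3 = 72 days after 20 January 2004.
January has 31 days — 11 days to the end of January leaves 61.
February has 29 days (32 left).
March has 31 days (1 left).
1 day into April → 1 April 2004.

1 April 2004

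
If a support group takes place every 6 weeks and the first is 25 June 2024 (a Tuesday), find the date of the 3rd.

17 September 2024

The 3rd occurrence is 2 intervals after the first: 2 × 42 = 84 days after 25 June 2024.
June has 30 days — 5 days to the end of June leaves 79.
July has 31 days (48 left).
August has 31 days (17 left).
17 days into September → 17 September 2024.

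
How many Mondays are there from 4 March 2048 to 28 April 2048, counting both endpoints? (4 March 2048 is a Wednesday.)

4 March 2048 is a Wednesday; the first Monday on or after it is 9 March 2048 (5 days later).
From 9 March 2048 to 28 April 2048: 22 + 28 = 50 days (rest of March, April).
50 ÷ 7 = 7 full weeks with remainder 1, so 7 more Mondays after the first → 8.

8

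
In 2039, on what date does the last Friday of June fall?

2039-06-24

The first Friday of June 2039 is June 3.
June 2039 has 30 days. Adding weeks: 3, 10, 17, 24 — the last one ≤ 30 is the 24th.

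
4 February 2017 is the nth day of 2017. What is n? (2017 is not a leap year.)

35

Days in months before February: 31 = 31.
Plus 4 days into February → day 35.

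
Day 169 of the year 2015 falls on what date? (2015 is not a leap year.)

January has 31 days (169 − 31 = 138 remain).
February has 28 days (138 − 28 = 110 remain).
March has 31 days (110 − 31 = 79 remain).
April has 30 days (79 − 30 = 49 remain).
May has 31 days (49 − 31 = 18 remain).
18 into June → June 18.

2015-06-18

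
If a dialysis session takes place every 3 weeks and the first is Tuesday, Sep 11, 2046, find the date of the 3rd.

The 3rd occurrence is 2 intervals after the first: 2 × 21 = 42 days after Sep 11, 2046.
Sep has 30 days — 19 days to the end of Sep leaves 23.
23 days into Oct → Oct 23, 2046.

Oct 23, 2046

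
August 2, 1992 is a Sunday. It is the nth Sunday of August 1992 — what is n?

Day 2 falls in week ⌈2/7⌉ of the month.
Days 1–7 hold the 1st Sunday, 8–14 the 2nd, 15–21 the 3rd, 22–28 the 4th, 29–31 the 5th.
2 is in the range for the 1st.

1st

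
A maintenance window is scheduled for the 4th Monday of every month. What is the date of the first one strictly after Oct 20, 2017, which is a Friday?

Oct 2017 starts on a Sunday; its first Monday is the 2nd, so the 4th Monday is the 23rd — Oct 23, 2017.
Oct 23, 2017 is after Oct 20, 2017, so that is the next one.

Oct 23, 2017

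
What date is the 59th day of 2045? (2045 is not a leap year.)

Feb 28, 2045

Jan has 31 days (59 − 31 = 28 remain).
28 into Feb → Feb 28.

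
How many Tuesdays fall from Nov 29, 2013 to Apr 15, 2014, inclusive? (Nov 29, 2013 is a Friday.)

Nov 29, 2013 is a Friday; the first Tuesday on or after it is Dec 3, 2013 (4 days later).
From Dec 3, 2013 to Apr 15, 2014: 28 + 31 + 28 + 31 + 15 = 133 days (rest of Dec, Jan, Feb, Mar, Apr).
133 ÷ 7 = 19 full weeks with remainder 0, so 19 more Tuesdays after the first → 20.

20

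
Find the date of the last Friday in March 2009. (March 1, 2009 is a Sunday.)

March 27, 2009

March 2009 begins on a Sunday, so the first Friday is March 6 (5 days later).
March 2009 has 31 days. Adding weeks: 6, 13, 20, 27 — the last one ≤ 31 is the 27th.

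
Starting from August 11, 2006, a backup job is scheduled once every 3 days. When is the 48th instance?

December 30, 2006

The 48th occurrence is 47 intervals after the first: 47 × 3 = 141 days after August 11, 2006.
August has 31 days — 20 days to the end of August leaves 121.
September has 30 days (91 left).
October has 31 days (60 left).
November has 30 days (30 left).
30 days into December → December 30, 2006.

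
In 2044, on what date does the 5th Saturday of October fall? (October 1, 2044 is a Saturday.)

October 2044 begins on a Saturday, so the first Saturday is October 1.
The 5th Saturday is 4 weeks later: 1 + 28 = 29.

29 October 2044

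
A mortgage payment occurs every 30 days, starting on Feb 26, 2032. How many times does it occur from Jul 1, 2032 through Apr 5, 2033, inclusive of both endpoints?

Occurrences land 30·i days after Feb 26, 2032 for i = 0, 1, 2, …
Jul 1, 2032 is 126 days after the start; 126 ÷ 30 = 4 remainder 6; since the remainder is 6, round up to i = 5. First occurrence in the window: #6 on Jul 25, 2032 (5×30 = 150 days in).
Apr 5, 2033 is 404 days after the start; 404 ÷ 30 = 13 remainder 14. Last occurrence in the window: #14 on Mar 22, 2033.
Occurrences #6 through #14: 9 in total.

9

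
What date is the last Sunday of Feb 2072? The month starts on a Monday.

Feb 2072 begins on a Monday, so the first Sunday is Feb 7 (6 days later).
Feb 2072 has 29 days. Adding weeks: 7, 14, 21, 28 — the last one ≤ 29 is the 28th.

Feb 28, 2072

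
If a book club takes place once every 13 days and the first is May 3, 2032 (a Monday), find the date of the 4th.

Jun 11, 2032

The 4th occurrence is 3 intervals after the first: 3 × 13 = 39 days after May 3, 2032.
May has 31 days — 28 days to the end of May leaves 11.
11 days into Jun → Jun 11, 2032.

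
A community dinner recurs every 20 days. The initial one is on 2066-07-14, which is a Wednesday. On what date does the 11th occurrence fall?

The 11th occurrence is 10 intervals after the first: 10 × 20 = 200 days after 2066-07-14.
July has 31 days — 17 days to the end of July leaves 183.
August has 31 days (152 left).
September has 30 days (122 left).
October has 31 days (91 left).
November has 30 days (61 left).
December has 31 days (30 left).
30 days into January → 2067-01-30.

2067-01-30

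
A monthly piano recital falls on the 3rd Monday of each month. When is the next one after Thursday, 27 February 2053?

February 2053 starts on a Saturday; its first Monday is the 3rd, so the 3rd Monday is the 17th — 17 February 2053.
That is not after 27 February 2053, so look at March 2053.
March 2053 starts on a Saturday; its first Monday is the 3rd, so the 3rd Monday is the 17th — 17 March 2053.

17 March 2053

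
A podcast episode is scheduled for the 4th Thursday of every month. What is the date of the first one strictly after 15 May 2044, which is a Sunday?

May 2044 starts on a Sunday; its first Thursday is the 5th, so the 4th Thursday is the 26th — 26 May 2044.
26 May 2044 is after 15 May 2044, so that is the next one.

26 May 2044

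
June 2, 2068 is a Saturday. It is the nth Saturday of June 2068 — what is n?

Day 2 falls in week ⌈2/7⌉ of the month.
Days 1–7 hold the 1st Saturday, 8–14 the 2nd, 15–21 the 3rd, 22–28 the 4th, 29–31 the 5th.
2 is in the range for the 1st.

1st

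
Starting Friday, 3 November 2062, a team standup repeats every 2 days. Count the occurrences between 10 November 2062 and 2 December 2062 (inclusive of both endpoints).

11

Occurrences land 2·i days after 3 November 2062 for i = 0, 1, 2, …
10 November 2062 is 7 days after the start; 7 ÷ 2 = 3 remainder 1; since the remainder is 1, round up to i = 4. First occurrence in the window: #5 on 11 November 2062 (4×2 = 8 days in).
2 December 2062 is 29 days after the start; 29 ÷ 2 = 14 remainder 1. Last occurrence in the window: #15 on 1 December 2062.
Occurrences #5 through #15: 11 in total.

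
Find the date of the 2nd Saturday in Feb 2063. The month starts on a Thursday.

Feb 10, 2063

Feb 2063 begins on a Thursday, so the first Saturday is Feb 3 (2 days later).
The 2nd Saturday is 1 weeks later: 3 + 7 = 10.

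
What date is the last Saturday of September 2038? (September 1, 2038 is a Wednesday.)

September 2038 begins on a Wednesday, so the first Saturday is September 4 (3 days later).
September 2038 has 30 days. Adding weeks: 4, 11, 18, 25 — the last one ≤ 30 is the 25th.

25 September 2038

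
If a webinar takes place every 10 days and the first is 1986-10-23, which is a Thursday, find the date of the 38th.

1987-10-28

The 38th occurrence is 37 intervals after the first: 37 × 10 = 370 days after 1986-10-23.
October has 31 days — 8 days to the end of October leaves 362.
November has 30 days (332 left).
December has 31 days (301 left).
January has 31 days (270 left).
February has 28 days (242 left).
March has 31 days (211 left).
April has 30 days (181 left).
May has 31 days (150 left).
June has 30 days (120 left).
July has 31 days (89 left).
August has 31 days (58 left).
September has 30 days (28 left).
28 days into October → 1987-10-28.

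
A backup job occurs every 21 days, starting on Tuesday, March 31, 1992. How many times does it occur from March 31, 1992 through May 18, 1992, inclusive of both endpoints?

Occurrences land 21·i days after March 31, 1992 for i = 0, 1, 2, …
The window opens on the start date, so the first occurrence inside is #1 on March 31, 1992.
May 18, 1992 is 48 days after the start; 48 ÷ 21 = 2 remainder 6. Last occurrence in the window: #3 on May 12, 1992.
Occurrences #1 through #3: 3 in total.

3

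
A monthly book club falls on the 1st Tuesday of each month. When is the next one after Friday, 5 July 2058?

July 2058 starts on a Monday, so its 1st Tuesday is 2 July 2058 (1 day in).
That is not after 5 July 2058, so look at August 2058.
August 2058 starts on a Thursday, so its 1st Tuesday is 6 August 2058 (5 days in).

6 August 2058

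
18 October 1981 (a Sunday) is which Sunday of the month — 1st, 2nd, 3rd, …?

Day 18 falls in week ⌈18/7⌉ of the month.
Days 1–7 hold the 1st Sunday, 8–14 the 2nd, 15–21 the 3rd, 22–28 the 4th, 29–31 the 5th.
18 is in the range for the 3rd.

3rd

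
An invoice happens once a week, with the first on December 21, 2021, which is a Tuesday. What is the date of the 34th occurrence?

The 34th occurrence is 33 intervals after the first: 33 × 7 = 231 days after December 21, 2021.
December has 31 days — 10 days to the end of December leaves 221.
January has 31 days (190 left).
February has 28 days (162 left).
March has 31 days (131 left).
April has 30 days (101 left).
May has 31 days (70 left).
June has 30 days (40 left).
July has 31 days (9 left).
9 days into August → August 9, 2022.

August 9, 2022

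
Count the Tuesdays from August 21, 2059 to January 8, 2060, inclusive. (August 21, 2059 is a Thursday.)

20

August 21, 2059 is a Thursday; the first Tuesday on or after it is August 26, 2059 (5 days later).
From August 26, 2059 to January 8, 2060: 5 + 30 + 31 + 30 + 31 + 8 = 135 days (rest of August, September, October, November, December, January).
135 ÷ 7 = 19 full weeks with remainder 2, so 19 more Tuesdays after the first → 20.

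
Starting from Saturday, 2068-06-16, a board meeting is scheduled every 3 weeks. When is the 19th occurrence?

2069-06-29

The 19th occurrence is 18 intervals after the first: 18 × 21 = 378 days after 2068-06-16.
June has 30 days — 14 days to the end of June leaves 364.
July has 31 days (333 left).
August has 31 days (302 left).
September has 30 days (272 left).
October has 31 days (241 left).
November has 30 days (211 left).
December has 31 days (180 left).
January has 31 days (149 left).
February has 28 days (121 left).
March has 31 days (90 left).
April has 30 days (60 left).
May has 31 days (29 left).
29 days into June → 2069-06-29.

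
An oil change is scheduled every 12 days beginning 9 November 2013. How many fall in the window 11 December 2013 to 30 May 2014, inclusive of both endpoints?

14

Occurrences land 12·i days after 9 November 2013 for i = 0, 1, 2, …
11 December 2013 is 32 days after the start; 32 ÷ 12 = 2 remainder 8; since the remainder is 8, round up to i = 3. First occurrence in the window: #4 on 15 December 2013 (3×12 = 36 days in).
30 May 2014 is 202 days after the start; 202 ÷ 12 = 16 remainder 10. Last occurrence in the window: #17 on 20 May 2014.
Occurrences #4 through #17: 14 in total.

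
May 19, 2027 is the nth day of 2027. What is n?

139

Days in months before May: 31 + 28 + 31 + 30 = 120.
Plus 19 days into May → day 139.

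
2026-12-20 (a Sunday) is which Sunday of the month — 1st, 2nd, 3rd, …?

3rd

Day 20 falls in week ⌈20/7⌉ of the month.
Days 1–7 hold the 1st Sunday, 8–14 the 2nd, 15–21 the 3rd, 22–28 the 4th, 29–31 the 5th.
20 is in the range for the 3rd.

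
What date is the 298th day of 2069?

January has 31 days (298 − 31 = 267 remain).
February has 28 days (267 − 28 = 239 remain).
March has 31 days (239 − 31 = 208 remain).
April has 30 days (208 − 30 = 178 remain).
May has 31 days (178 − 31 = 147 remain).
June has 30 days (147 − 30 = 117 remain).
July has 31 days (117 − 31 = 86 remain).
August has 31 days (86 − 31 = 55 remain).
September has 30 days (55 − 30 = 25 remain).
25 into October → October 25.

25 October 2069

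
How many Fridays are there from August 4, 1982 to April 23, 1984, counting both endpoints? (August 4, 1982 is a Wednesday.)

August 4, 1982 is a Wednesday; the first Friday on or after it is August 6, 1982 (2 days later).
From August 6, 1982 to April 23, 1984: 147 + 365 + 114 = 626 days (rest of 1982, 1983, to April 23, 1984 in 1984).
626 ÷ 7 = 89 full weeks with remainder 3, so 89 more Fridays after the first → 90.

90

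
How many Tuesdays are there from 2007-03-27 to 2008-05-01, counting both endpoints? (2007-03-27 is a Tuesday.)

58

2007-03-27 is a Tuesday; the first Tuesday on or after it is 2007-03-27.
From 2007-03-27 to 2008-05-01: 279 + 122 = 401 days (rest of 2007, to 2008-05-01 in 2008).
401 ÷ 7 = 57 full weeks with remainder 2, so 57 more Tuesdays after the first → 58.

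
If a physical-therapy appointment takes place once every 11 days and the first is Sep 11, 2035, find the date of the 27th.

The 27th occurrence is 26 intervals after the first: 26 × 11 = 286 days after Sep 11, 2035.
Sep has 30 days — 19 days to the end of Sep leaves 267.
Oct has 31 days (236 left).
Nov has 30 days (206 left).
Dec has 31 days (175 left).
Jan has 31 days (144 left).
Feb has 29 days (115 left).
Mar has 31 days (84 left).
Apr has 30 days (54 left).
May has 31 days (23 left).
23 days into Jun → Jun 23, 2036.

Jun 23, 2036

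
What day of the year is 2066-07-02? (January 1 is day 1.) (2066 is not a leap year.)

Days in months before July: 31 + 28 + 31 + 30 + 31 + 30 = 181.
Plus 2 days into July → day 183.

183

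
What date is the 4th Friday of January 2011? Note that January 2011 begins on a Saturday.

2011-01-28

January 2011 begins on a Saturday, so the first Friday is January 7 (6 days later).
The 4th Friday is 3 weeks later: 7 + 21 = 28.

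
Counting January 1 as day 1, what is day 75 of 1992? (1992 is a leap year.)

Mar 15, 1992

Jan has 31 days (75 − 31 = 44 remain).
Feb has 29 days (44 − 29 = 15 remain).
15 into Mar → Mar 15.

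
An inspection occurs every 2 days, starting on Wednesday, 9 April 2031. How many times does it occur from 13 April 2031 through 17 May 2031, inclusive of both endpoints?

18

Occurrences land 2·i days after 9 April 2031 for i = 0, 1, 2, …
13 April 2031 is 4 days after the start; 4 ÷ 2 = 2 remainder 0. First occurrence in the window: #3 on 13 April 2031 (2×2 = 4 days in).
17 May 2031 is 38 days after the start; 38 ÷ 2 = 19 remainder 0. Last occurrence in the window: #20 on 17 May 2031.
Occurrences #3 through #20: 18 in total.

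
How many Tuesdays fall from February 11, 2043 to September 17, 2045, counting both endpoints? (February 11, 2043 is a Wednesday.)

February 11, 2043 is a Wednesday; the first Tuesday on or after it is February 17, 2043 (6 days later).
From February 17, 2043 to September 17, 2045: 317 + 366 + 260 = 943 days (rest of 2043, 2044, to September 17, 2045 in 2045).
943 ÷ 7 = 134 full weeks with remainder 5, so 134 more Tuesdays after the first → 135.

135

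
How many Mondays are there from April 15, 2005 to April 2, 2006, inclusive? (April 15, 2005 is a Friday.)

April 15, 2005 is a Friday; the first Monday on or after it is April 18, 2005 (3 days later).
From April 18, 2005 to April 2, 2006: 257 + 92 = 349 days (rest of 2005, to April 2, 2006 in 2006).
349 ÷ 7 = 49 full weeks with remainder 6, so 49 more Mondays after the first → 50.

50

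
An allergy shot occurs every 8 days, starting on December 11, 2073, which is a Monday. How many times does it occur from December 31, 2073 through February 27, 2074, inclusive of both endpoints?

Occurrences land 8·i days after December 11, 2073 for i = 0, 1, 2, …
December 31, 2073 is 20 days after the start; 20 ÷ 8 = 2 remainder 4; since the remainder is 4, round up to i = 3. First occurrence in the window: #4 on January 4, 2074 (3×8 = 24 days in).
February 27, 2074 is 78 days after the start; 78 ÷ 8 = 9 remainder 6. Last occurrence in the window: #10 on February 21, 2074.
Occurrences #4 through #10: 7 in total.

7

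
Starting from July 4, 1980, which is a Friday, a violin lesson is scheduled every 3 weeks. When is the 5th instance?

The 5th occurrence is 4 intervals after the first: 4 × 21 = 84 days after July 4, 1980.
July has 31 days — 27 days to the end of July leaves 57.
August has 31 days (26 left).
26 days into September → September 26, 1980.

September 26, 1980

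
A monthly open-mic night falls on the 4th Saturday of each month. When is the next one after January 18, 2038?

January 2038 starts on a Friday; its first Saturday is the 2nd, so the 4th Saturday is the 23rd — January 23, 2038.
January 23, 2038 is after January 18, 2038, so that is the next one.

January 23, 2038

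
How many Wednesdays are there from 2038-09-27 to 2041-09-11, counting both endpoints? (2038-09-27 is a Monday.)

155

2038-09-27 is a Monday; the first Wednesday on or after it is 2038-09-29 (2 days later).
From 2038-09-29 to 2041-09-11: 93 + 365 + 366 + 254 = 1078 days (rest of 2038, 2039, 2040, to 2041-09-11 in 2041).
1078 ÷ 7 = 154 full weeks with remainder 0, so 154 more Wednesdays after the first → 155.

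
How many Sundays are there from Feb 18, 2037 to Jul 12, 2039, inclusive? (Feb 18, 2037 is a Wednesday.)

Feb 18, 2037 is a Wednesday; the first Sunday on or after it is Feb 22, 2037 (4 days later).
From Feb 22, 2037 to Jul 12, 2039: 312 + 365 + 193 = 870 days (rest of 2037, 2038, to Jul 12, 2039 in 2039).
870 ÷ 7 = 124 full weeks with remainder 2, so 124 more Sundays after the first → 125.

125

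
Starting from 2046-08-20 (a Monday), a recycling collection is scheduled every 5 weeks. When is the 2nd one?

The 2nd occurrence is 1 interval after the first: 1 × 35 = 35 days after 2046-08-20.
August has 31 days — 11 days to the end of August leaves 24.
24 days into September → 2046-09-24.

2046-09-24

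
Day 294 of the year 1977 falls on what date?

Jan has 31 days (294 − 31 = 263 remain).
Feb has 28 days (263 − 28 = 235 remain).
Mar has 31 days (235 − 31 = 204 remain).
Apr has 30 days (204 − 30 = 174 remain).
May has 31 days (174 − 31 = 143 remain).
Jun has 30 days (143 − 30 = 113 remain).
Jul has 31 days (113 − 31 = 82 remain).
Aug has 31 days (82 − 31 = 51 remain).
Sep has 30 days (51 − 30 = 21 remain).
21 into Oct → Oct 21.

Oct 21, 1977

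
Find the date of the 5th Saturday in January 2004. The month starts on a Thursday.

31 January 2004

January 2004 begins on a Thursday, so the first Saturday is January 3 (2 days later).
The 5th Saturday is 4 weeks later: 3 + 28 = 31.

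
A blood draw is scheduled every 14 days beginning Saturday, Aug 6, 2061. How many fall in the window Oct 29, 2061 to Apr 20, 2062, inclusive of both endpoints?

Occurrences land 14·i days after Aug 6, 2061 for i = 0, 1, 2, …
Oct 29, 2061 is 84 days after the start; 84 ÷ 14 = 6 remainder 0. First occurrence in the window: #7 on Oct 29, 2061 (6×14 = 84 days in).
Apr 20, 2062 is 257 days after the start; 257 ÷ 14 = 18 remainder 5. Last occurrence in the window: #19 on Apr 15, 2062.
Occurrences #7 through #19: 13 in total.

13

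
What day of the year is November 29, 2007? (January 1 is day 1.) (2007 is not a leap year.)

Days in months before November: 31 + 28 + 31 + 30 + 31 + 30 + 31 + 31 + 30 + 31 = 304.
Plus 29 days into November → day 333.

333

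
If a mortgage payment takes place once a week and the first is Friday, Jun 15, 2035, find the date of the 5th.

Jul 13, 2035

The 5th occurrence is 4 intervals after the first: 4 × 7 = 28 days after Jun 15, 2035.
Jun has 30 days — 15 days to the end of Jun leaves 13.
13 days into Jul → Jul 13, 2035.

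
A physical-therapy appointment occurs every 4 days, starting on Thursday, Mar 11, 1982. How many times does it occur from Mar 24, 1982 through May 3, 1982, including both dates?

10

Occurrences land 4·i days after Mar 11, 1982 for i = 0, 1, 2, …
Mar 24, 1982 is 13 days after the start; 13 ÷ 4 = 3 remainder 1; since the remainder is 1, round up to i = 4. First occurrence in the window: #5 on Mar 27, 1982 (4×4 = 16 days in).
May 3, 1982 is 53 days after the start; 53 ÷ 4 = 13 remainder 1. Last occurrence in the window: #14 on May 2, 1982.
Occurrences #5 through #14: 10 in total.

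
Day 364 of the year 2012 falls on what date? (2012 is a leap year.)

December 29, 2012

January has 31 days (364 − 31 = 333 remain).
February has 29 days (333 − 29 = 304 remain).
March has 31 days (304 − 31 = 273 remain).
April has 30 days (273 − 30 = 243 remain).
May has 31 days (243 − 31 = 212 remain).
June has 30 days (212 − 30 = 182 remain).
July has 31 days (182 − 31 = 151 remain).
August has 31 days (151 − 31 = 120 remain).
September has 30 days (120 − 30 = 90 remain).
October has 31 days (90 − 31 = 59 remain).
November has 30 days (59 − 30 = 29 remain).
29 into December → December 29.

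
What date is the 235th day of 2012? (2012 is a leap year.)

Jan has 31 days (235 − 31 = 204 remain).
Feb has 29 days (204 − 29 = 175 remain).
Mar has 31 days (175 − 31 = 144 remain).
Apr has 30 days (144 − 30 = 114 remain).
May has 31 days (114 − 31 = 83 remain).
Jun has 30 days (83 − 30 = 53 remain).
Jul has 31 days (53 − 31 = 22 remain).
22 into Aug → Aug 22.

Aug 22, 2012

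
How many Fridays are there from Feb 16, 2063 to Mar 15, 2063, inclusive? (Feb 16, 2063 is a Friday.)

Feb 16, 2063 is a Friday; the first Friday on or after it is Feb 16, 2063.
From Feb 16, 2063 to Mar 15, 2063: 12 + 15 = 27 days (rest of Feb, Mar).
27 ÷ 7 = 3 full weeks with remainder 6, so 3 more Fridays after the first → 4.

4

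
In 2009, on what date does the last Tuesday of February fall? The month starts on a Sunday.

2009-02-24

February 2009 begins on a Sunday, so the first Tuesday is February 3 (2 days later).
February 2009 has 28 days. Adding weeks: 3, 10, 17, 24 — the last one ≤ 28 is the 24th.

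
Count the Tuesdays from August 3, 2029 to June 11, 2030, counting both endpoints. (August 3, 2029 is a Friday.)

August 3, 2029 is a Friday; the first Tuesday on or after it is August 7, 2029 (4 days later).
From August 7, 2029 to June 11, 2030: 24 + 30 + 31 + 30 + 31 + 31 + 28 + 31 + 30 + 31 + 11 = 308 days (rest of August, September, October, November, December, January, February, March, April, May, June).
308 ÷ 7 = 44 full weeks with remainder 0, so 44 more Tuesdays after the first → 45.

45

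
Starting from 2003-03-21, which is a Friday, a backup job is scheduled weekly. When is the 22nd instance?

2003-08-15

The 22nd occurrence is 21 intervals after the first: 21 × 7 = 147 days after 2003-03-21.
March has 31 days — 10 days to the end of March leaves 137.
April has 30 days (107 left).
May has 31 days (76 left).
June has 30 days (46 left).
July has 31 days (15 left).
15 days into August → 2003-08-15.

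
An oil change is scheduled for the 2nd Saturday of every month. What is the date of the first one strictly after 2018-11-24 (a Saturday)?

November 2018 starts on a Thursday; its first Saturday is the 3rd, so the 2nd Saturday is the 10th — 2018-11-10.
That is not after 2018-11-24, so look at December 2018.
December 2018 starts on a Saturday; its first Saturday is the 1st, so the 2nd Saturday is the 8th — 2018-12-08.

2018-12-08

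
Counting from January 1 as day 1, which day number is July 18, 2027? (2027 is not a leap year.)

199

Days in months before July: 31 + 28 + 31 + 30 + 31 + 30 = 181.
Plus 18 days into July → day 199.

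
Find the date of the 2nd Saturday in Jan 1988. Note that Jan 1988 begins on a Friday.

Jan 9, 1988

Jan 1988 begins on a Friday, so the first Saturday is Jan 2 (1 day later).
The 2nd Saturday is 1 weeks later: 2 + 7 = 9.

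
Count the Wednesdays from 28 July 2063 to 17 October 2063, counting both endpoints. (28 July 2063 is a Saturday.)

12

28 July 2063 is a Saturday; the first Wednesday on or after it is 1 August 2063 (4 days later).
From 1 August 2063 to 17 October 2063: 30 + 30 + 17 = 77 days (rest of August, September, October).
77 ÷ 7 = 11 full weeks with remainder 0, so 11 more Wednesdays after the first → 12.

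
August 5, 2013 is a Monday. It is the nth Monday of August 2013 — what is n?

Day 5 falls in week ⌈5/7⌉ of the month.
Days 1–7 hold the 1st Monday, 8–14 the 2nd, 15–21 the 3rd, 22–28 the 4th, 29–31 the 5th.
5 is in the range for the 1st.

1st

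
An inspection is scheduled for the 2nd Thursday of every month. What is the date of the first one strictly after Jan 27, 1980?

Jan 1980 starts on a Tuesday; its first Thursday is the 3rd, so the 2nd Thursday is the 10th — Jan 10, 1980.
That is not after Jan 27, 1980, so look at Feb 1980.
Feb 1980 starts on a Friday; its first Thursday is the 7th, so the 2nd Thursday is the 14th — Feb 14, 1980.

Feb 14, 1980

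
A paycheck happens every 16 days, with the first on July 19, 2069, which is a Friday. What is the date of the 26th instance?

The 26th occurrence is 25 intervals after the first: 25 × 16 = 400 days after July 19, 2069.
July has 31 days — 12 days to the end of July leaves 388.
August has 31 days (357 left).
September has 30 days (327 left).
October has 31 days (296 left).
November has 30 days (266 left).
December has 31 days (235 left).
January has 31 days (204 left).
February has 28 days (176 left).
March has 31 days (145 left).
April has 30 days (115 left).
May has 31 days (84 left).
June has 30 days (54 left).
July has 31 days (23 left).
23 days into August → August 23, 2070.

August 23, 2070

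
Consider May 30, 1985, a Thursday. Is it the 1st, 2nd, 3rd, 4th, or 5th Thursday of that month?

5th

Day 30 falls in week ⌈30/7⌉ of the month.
Days 1–7 hold the 1st Thursday, 8–14 the 2nd, 15–21 the 3rd, 22–28 the 4th, 29–31 the 5th.
30 is in the range for the 5th.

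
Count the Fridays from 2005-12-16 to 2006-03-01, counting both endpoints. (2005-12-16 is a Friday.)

11

2005-12-16 is a Friday; the first Friday on or after it is 2005-12-16.
From 2005-12-16 to 2006-03-01: 15 + 31 + 28 + 1 = 75 days (rest of December, January, February, March).
75 ÷ 7 = 10 full weeks with remainder 5, so 10 more Fridays after the first → 11.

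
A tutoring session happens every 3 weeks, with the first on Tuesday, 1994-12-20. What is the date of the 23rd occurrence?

1996-03-26

The 23rd occurrence is 22 intervals after the first: 22 × 21 = 462 days after 1994-12-20.
December has 31 days — 11 days to the end of December leaves 451.
1995 has 365 days (86 left).
January has 31 days (55 left).
February has 29 days (26 left).
26 days into March → 1996-03-26.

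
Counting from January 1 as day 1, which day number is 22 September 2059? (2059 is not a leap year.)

Days in months before September: 31 + 28 + 31 + 30 + 31 + 30 + 31 + 31 = 243.
Plus 22 days into September → day 265.

265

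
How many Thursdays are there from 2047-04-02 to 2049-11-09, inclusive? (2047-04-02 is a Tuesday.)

136

2047-04-02 is a Tuesday; the first Thursday on or after it is 2047-04-04 (2 days later).
From 2047-04-04 to 2049-11-09: 271 + 366 + 313 = 950 days (rest of 2047, 2048, to 2049-11-09 in 2049).
950 ÷ 7 = 135 full weeks with remainder 5, so 135 more Thursdays after the first → 136.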